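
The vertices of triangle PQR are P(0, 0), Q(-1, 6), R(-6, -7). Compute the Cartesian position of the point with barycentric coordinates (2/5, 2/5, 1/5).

(-8/5, 1)

S = (2/5)·P + (2/5)·Q + (1/5)·R.
x-coordinate: (2/5)·0 + (2/5)·(-1) + (1/5)·(-6) = -8/5.
y-coordinate: (2/5)·0 + (2/5)·6 + (1/5)·(-7) = 1.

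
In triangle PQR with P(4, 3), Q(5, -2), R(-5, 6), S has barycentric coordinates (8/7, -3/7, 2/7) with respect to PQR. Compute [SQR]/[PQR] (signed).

8/7

The signed ratio [SQR]/[PQR] equals the barycentric coordinate of S at vertex P, which is 8/7.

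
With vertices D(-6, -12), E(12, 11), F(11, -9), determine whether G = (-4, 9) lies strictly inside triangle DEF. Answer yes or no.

no

Barycentric coordinates of G: (318/337, 351/337, -332/337).
The three coordinates are positive, positive, negative; a point is interior exactly when all three are positive.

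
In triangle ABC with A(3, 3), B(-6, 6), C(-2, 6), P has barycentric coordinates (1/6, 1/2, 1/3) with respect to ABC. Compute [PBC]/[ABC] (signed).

The signed ratio [PBC]/[ABC] equals the barycentric coordinate of P at vertex A, which is 1/6.

1/6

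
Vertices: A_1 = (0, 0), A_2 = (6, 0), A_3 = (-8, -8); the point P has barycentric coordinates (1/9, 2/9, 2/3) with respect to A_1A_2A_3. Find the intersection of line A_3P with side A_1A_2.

Line A_3P meets A_1A_2 where the A_3-coordinate vanishes; zeroing P's A_3-weight and renormalizing leaves A_1, A_2-weights 1/9 : 2/9 → (1/3, 2/3).
So Q = (1/3)·A_1 + (2/3)·A_2 = (4, 0).

(4, 0)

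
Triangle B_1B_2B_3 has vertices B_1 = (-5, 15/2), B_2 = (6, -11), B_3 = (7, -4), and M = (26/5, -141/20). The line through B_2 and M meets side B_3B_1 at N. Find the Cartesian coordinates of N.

Barycentric coordinates of M with respect to B_1B_2B_3: (1/10, 3/5, 3/10).
On side B_3B_1 the B_2-coordinate is zero; dropping M's B_2-weight 3/5 and renormalizing the remaining 3/10 : 1/10 gives weights 3/4, 1/4 on B_3, B_1.
N = (3/4)·(7, -4) + (1/4)·(-5, 15/2) = (4, -9/8).

(4, -9/8)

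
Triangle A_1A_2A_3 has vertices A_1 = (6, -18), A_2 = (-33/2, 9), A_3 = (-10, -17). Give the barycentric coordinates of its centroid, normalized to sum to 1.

The centroid is the average of the vertices, so each weight is 1/3.

(1/3, 1/3, 1/3)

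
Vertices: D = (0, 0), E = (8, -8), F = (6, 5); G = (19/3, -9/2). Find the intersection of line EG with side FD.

(3, 5/2)

Barycentric coordinates of G with respect to DEF: (1/6, 2/3, 1/6).
On side FD the E-coordinate is zero; dropping G's E-weight 2/3 and renormalizing the remaining 1/6 : 1/6 gives weights 1/2, 1/2 on F, D.
H = (1/2)·(6, 5) + (1/2)·(0, 0) = (3, 5/2).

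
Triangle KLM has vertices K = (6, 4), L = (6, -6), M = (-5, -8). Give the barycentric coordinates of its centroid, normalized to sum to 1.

(1/3, 1/3, 1/3)

The centroid is the average of the vertices, so each weight is 1/3.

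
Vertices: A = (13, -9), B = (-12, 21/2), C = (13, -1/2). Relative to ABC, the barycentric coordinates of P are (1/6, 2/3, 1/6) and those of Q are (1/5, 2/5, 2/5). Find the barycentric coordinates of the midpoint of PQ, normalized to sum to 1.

Since both coordinate triples sum to 1, the midpoint's barycentrics are the componentwise average.
(1/6+1/5)/2 = 11/60; similarly 8/15 and 17/60.

(11/60, 8/15, 17/60)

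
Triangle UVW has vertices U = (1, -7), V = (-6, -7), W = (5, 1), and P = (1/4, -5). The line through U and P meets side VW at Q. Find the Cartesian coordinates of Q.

Barycentric coordinates of P with respect to UVW: (1/2, 1/4, 1/4).
On side VW the U-coordinate is zero; dropping P's U-weight 1/2 and renormalizing the remaining 1/4 : 1/4 gives weights 1/2, 1/2 on V, W.
Q = (1/2)·(-6, -7) + (1/2)·(5, 1) = (-1/2, -3).

(-1/2, -3)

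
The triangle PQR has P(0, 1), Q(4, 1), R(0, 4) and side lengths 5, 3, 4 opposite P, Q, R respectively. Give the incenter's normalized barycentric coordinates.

(5/12, 1/4, 1/3)

The incenter has barycentric coordinates proportional to the opposite side lengths: (5 : 3 : 4).
Normalizing by 5+3+4 = 12 gives (5/12, 1/4, 1/3).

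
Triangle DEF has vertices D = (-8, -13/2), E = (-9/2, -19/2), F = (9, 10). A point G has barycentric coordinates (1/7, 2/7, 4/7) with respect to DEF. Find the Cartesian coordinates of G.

G = (1/7)·D + (2/7)·E + (4/7)·F.
x-coordinate: (1/7)·(-8) + (2/7)·(-9/2) + (4/7)·9 = 19/7.
y-coordinate: (1/7)·(-13/2) + (2/7)·(-19/2) + (4/7)·10 = 29/14.

(19/7, 29/14)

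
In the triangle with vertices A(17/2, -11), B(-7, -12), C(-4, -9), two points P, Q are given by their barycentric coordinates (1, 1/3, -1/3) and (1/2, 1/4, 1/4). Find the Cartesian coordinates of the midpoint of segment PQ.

(9/2, -91/8)

Barycentric coordinates of the midpoint are the average: (3/4, 7/24, -1/24).
Converting: (3/4)·A + (7/24)·B + (-1/24)·C = (9/2, -91/8).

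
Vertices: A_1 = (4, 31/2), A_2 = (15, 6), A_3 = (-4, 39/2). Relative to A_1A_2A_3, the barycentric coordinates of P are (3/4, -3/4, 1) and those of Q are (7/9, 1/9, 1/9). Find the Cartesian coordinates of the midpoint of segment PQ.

(-95/24, 2989/144)

Barycentric coordinates of the midpoint are the average: (55/72, -23/72, 5/9).
Converting: (55/72)·A_1 + (-23/72)·A_2 + (5/9)·A_3 = (-95/24, 2989/144).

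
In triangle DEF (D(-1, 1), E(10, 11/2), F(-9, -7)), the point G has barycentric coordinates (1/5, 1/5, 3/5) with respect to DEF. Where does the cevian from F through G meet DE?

Line FG meets DE where the F-coordinate vanishes; zeroing G's F-weight and renormalizing leaves D, E-weights 1/5 : 1/5 → (1/2, 1/2).
So H = (1/2)·D + (1/2)·E = (9/2, 13/4).

(9/2, 13/4)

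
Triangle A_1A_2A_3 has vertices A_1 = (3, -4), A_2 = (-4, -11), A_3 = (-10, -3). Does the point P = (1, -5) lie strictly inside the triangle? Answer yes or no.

Barycentric coordinates of P: (38/49, 15/98, 1/14).
The three coordinates are positive, positive, positive; a point is interior exactly when all three are positive.

yes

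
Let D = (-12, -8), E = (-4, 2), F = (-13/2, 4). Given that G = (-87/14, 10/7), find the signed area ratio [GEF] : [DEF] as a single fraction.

[DEF] = ½·((-12)·(2−4) + (-4)·(4−(-8)) + (-13/2)·(-8−2)) = ½·(24 − 48 + 65) = 41/2.
[GEF] = ½·((-87/14)·(2−4) + (-4)·(4−(10/7)) + (-13/2)·(10/7−2)) = ½·(87/7 − 72/7 + 26/7) = 41/14, so the ratio is (41/14)/(41/2) = 1/7.

1/7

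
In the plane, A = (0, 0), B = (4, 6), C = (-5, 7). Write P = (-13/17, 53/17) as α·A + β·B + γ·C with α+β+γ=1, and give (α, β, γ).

Signed area of the reference triangle: [ABC] = ½·(0·(6−7) + 4·(7−0) + (-5)·(0−6)) = ½·(0 + 28 + 30) = 29.
[PBC] = ½·((-13/17)·(6−7) + 4·(7−(53/17)) + (-5)·(53/17−6)) = ½·(13/17 + 264/17 + 245/17) = 261/17, so the A-coordinate is (261/17)/29 = 9/17.
[APC] = ½·(0·(53/17−7) + (-13/17)·(7−0) + (-5)·(0−(53/17))) = ½·(0 − 91/17 + 265/17) = 87/17, so the B-coordinate is 3/17.
[ABP] = ½·(0·(6−(53/17)) + 4·(53/17−0) + (-13/17)·(0−6)) = ½·(0 + 212/17 + 78/17) = 145/17, so the C-coordinate is 5/17.
Check: 9/17 + 3/17 + 5/17 = 1.

(9/17, 3/17, 5/17)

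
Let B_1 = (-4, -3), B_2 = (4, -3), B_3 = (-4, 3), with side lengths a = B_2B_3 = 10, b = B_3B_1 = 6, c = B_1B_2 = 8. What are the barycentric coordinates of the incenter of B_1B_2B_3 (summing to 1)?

(5/12, 1/4, 1/3)

The incenter has barycentric coordinates proportional to the opposite side lengths: (10 : 6 : 8).
Normalizing by 10+6+8 = 24 gives (5/12, 1/4, 1/3).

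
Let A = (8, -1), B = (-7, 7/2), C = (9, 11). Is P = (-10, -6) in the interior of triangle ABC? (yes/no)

Barycentric coordinates of P: (259/369, 422/369, -104/123).
The three coordinates are positive, positive, negative; a point is interior exactly when all three are positive.

no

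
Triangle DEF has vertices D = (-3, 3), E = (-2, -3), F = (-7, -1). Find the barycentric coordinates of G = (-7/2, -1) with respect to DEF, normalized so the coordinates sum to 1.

Signed area of the reference triangle: [DEF] = ½·((-3)·(-3−(-1)) + (-2)·(-1−3) + (-7)·(3−(-3))) = ½·(6 + 8 − 42) = -14.
[GEF] = ½·((-7/2)·(-3−(-1)) + (-2)·(-1−(-1)) + (-7)·(-1−(-3))) = ½·(7 + 0 − 14) = -7/2, so the D-coordinate is (-7/2)/(-14) = 1/4.
[DGF] = ½·((-3)·(-1−(-1)) + (-7/2)·(-1−3) + (-7)·(3−(-1))) = ½·(0 + 14 − 28) = -7, so the E-coordinate is 1/2.
[DEG] = ½·((-3)·(-3−(-1)) + (-2)·(-1−3) + (-7/2)·(3−(-3))) = ½·(6 + 8 − 21) = -7/2, so the F-coordinate is 1/4.

(1/4, 1/2, 1/4)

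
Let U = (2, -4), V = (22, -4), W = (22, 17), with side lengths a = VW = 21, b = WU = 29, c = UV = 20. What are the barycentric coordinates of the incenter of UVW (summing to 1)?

(3/10, 29/70, 2/7)

The incenter has barycentric coordinates proportional to the opposite side lengths: (21 : 29 : 20).
Normalizing by 21+29+20 = 70 gives (3/10, 29/70, 2/7).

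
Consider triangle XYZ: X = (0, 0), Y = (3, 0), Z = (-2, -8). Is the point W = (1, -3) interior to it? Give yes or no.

yes

Barycentric coordinates of W: (1/24, 7/12, 3/8).
The three coordinates are positive, positive, positive; a point is interior exactly when all three are positive.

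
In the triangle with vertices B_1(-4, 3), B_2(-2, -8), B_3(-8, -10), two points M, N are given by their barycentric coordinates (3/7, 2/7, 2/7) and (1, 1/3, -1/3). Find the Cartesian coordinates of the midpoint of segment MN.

Barycentric coordinates of the midpoint are the average: (5/7, 13/42, -1/42).
Converting: (5/7)·B_1 + (13/42)·B_2 + (-1/42)·B_3 = (-23/7, -2/21).

(-23/7, -2/21)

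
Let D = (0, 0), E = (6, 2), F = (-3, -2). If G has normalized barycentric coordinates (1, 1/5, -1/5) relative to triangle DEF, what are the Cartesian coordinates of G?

G = 1·D + (1/5)·E + (-1/5)·F.
x-coordinate: 1·0 + (1/5)·6 + (-1/5)·(-3) = 9/5.
y-coordinate: 1·0 + (1/5)·2 + (-1/5)·(-2) = 4/5.

(9/5, 4/5)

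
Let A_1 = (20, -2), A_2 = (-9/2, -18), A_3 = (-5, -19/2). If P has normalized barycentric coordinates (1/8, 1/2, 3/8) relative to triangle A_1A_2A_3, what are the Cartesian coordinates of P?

P = (1/8)·A_1 + (1/2)·A_2 + (3/8)·A_3.
x-coordinate: (1/8)·20 + (1/2)·(-9/2) + (3/8)·(-5) = -13/8.
y-coordinate: (1/8)·(-2) + (1/2)·(-18) + (3/8)·(-19/2) = -205/16.

(-13/8, -205/16)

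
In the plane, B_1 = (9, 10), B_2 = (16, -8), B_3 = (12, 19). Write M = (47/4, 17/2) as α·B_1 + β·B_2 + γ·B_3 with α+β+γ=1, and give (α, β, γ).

Signed area of the reference triangle: [B_1B_2B_3] = ½·(9·(-8−19) + 16·(19−10) + 12·(10−(-8))) = ½·(-243 + 144 + 216) = 117/2.
[MB_2B_3] = ½·((47/4)·(-8−19) + 16·(19−(17/2)) + 12·(17/2−(-8))) = ½·(-1269/4 + 168 + 198) = 195/8, so the B_1-coordinate is (195/8)/(117/2) = 5/12.
[B_1MB_3] = ½·(9·(17/2−19) + (47/4)·(19−10) + 12·(10−(17/2))) = ½·(-189/2 + 423/4 + 18) = 117/8, so the B_2-coordinate is 1/4.
[B_1B_2M] = ½·(9·(-8−(17/2)) + 16·(17/2−10) + (47/4)·(10−(-8))) = ½·(-297/2 − 24 + 423/2) = 39/2, so the B_3-coordinate is 1/3.

(5/12, 1/4, 1/3)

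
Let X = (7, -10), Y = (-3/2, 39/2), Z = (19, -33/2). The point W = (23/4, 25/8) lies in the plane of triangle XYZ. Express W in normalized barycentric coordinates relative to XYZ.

(1/4, 1/2, 1/4)

Signed area of the reference triangle: [XYZ] = ½·(7·(39/2−(-33/2)) + (-3/2)·(-33/2−(-10)) + 19·(-10−(39/2))) = ½·(252 + 39/4 − 1121/2) = -1195/8.
[WYZ] = ½·((23/4)·(39/2−(-33/2)) + (-3/2)·(-33/2−(25/8)) + 19·(25/8−(39/2))) = ½·(207 + 471/16 − 2489/8) = -1195/32, so the X-coordinate is (-1195/32)/(-1195/8) = 1/4.
[XWZ] = ½·(7·(25/8−(-33/2)) + (23/4)·(-33/2−(-10)) + 19·(-10−(25/8))) = ½·(1099/8 − 299/8 − 1995/8) = -1195/16, so the Y-coordinate is 1/2.
[XYW] = ½·(7·(39/2−(25/8)) + (-3/2)·(25/8−(-10)) + (23/4)·(-10−(39/2))) = ½·(917/8 − 315/16 − 1357/8) = -1195/32, so the Z-coordinate is 1/4.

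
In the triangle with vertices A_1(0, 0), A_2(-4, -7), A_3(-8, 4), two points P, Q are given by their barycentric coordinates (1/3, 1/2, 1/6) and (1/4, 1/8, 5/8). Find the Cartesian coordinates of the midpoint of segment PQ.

(-53/12, -29/48)

Barycentric coordinates of the midpoint are the average: (7/24, 5/16, 19/48).
Converting: (7/24)·A_1 + (5/16)·A_2 + (19/48)·A_3 = (-53/12, -29/48).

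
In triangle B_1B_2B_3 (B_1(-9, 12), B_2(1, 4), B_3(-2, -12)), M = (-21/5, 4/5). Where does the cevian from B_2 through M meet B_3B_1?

(-11/2, 0)

Barycentric coordinates of M with respect to B_1B_2B_3: (2/5, 1/5, 2/5).
On side B_3B_1 the B_2-coordinate is zero; dropping M's B_2-weight 1/5 and renormalizing the remaining 2/5 : 2/5 gives weights 1/2, 1/2 on B_3, B_1.
N = (1/2)·(-2, -12) + (1/2)·(-9, 12) = (-11/2, 0).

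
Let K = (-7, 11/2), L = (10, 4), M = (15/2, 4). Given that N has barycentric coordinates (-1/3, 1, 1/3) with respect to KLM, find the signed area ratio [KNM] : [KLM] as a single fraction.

The signed ratio [KNM]/[KLM] equals the barycentric coordinate of N at vertex L, which is 1.

1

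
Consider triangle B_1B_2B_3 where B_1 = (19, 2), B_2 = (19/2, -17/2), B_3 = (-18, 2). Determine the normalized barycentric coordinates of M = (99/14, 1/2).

(4/7, 1/7, 2/7)

Signed area of the reference triangle: [B_1B_2B_3] = ½·(19·(-17/2−2) + (19/2)·(2−2) + (-18)·(2−(-17/2))) = ½·(-399/2 + 0 − 189) = -777/4.
[MB_2B_3] = ½·((99/14)·(-17/2−2) + (19/2)·(2−(1/2)) + (-18)·(1/2−(-17/2))) = ½·(-297/4 + 57/4 − 162) = -111, so the B_1-coordinate is (-111)/(-777/4) = 4/7.
[B_1MB_3] = ½·(19·(1/2−2) + (99/14)·(2−2) + (-18)·(2−(1/2))) = ½·(-57/2 + 0 − 27) = -111/4, so the B_2-coordinate is 1/7.
[B_1B_2M] = ½·(19·(-17/2−(1/2)) + (19/2)·(1/2−2) + (99/14)·(2−(-17/2))) = ½·(-171 − 57/4 + 297/4) = -111/2, so the B_3-coordinate is 2/7.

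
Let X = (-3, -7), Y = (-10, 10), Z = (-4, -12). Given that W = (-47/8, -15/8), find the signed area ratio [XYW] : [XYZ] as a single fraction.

[XYZ] = ½·((-3)·(10−(-12)) + (-10)·(-12−(-7)) + (-4)·(-7−10)) = ½·(-66 + 50 + 68) = 26.
[XYW] = ½·((-3)·(10−(-15/8)) + (-10)·(-15/8−(-7)) + (-47/8)·(-7−10)) = ½·(-285/8 − 205/4 + 799/8) = 13/2, so the ratio is (13/2)/26 = 1/4.

1/4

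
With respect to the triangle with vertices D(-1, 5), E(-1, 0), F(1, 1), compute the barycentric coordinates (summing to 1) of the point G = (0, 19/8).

(3/8, 1/8, 1/2)

Signed area of the reference triangle: [DEF] = ½·((-1)·(0−1) + (-1)·(1−5) + 1·(5−0)) = ½·(1 + 4 + 5) = 5.
[GEF] = ½·(0·(0−1) + (-1)·(1−(19/8)) + 1·(19/8−0)) = ½·(0 + 11/8 + 19/8) = 15/8, so the D-coordinate is (15/8)/5 = 3/8.
[DGF] = ½·((-1)·(19/8−1) + 0·(1−5) + 1·(5−(19/8))) = ½·(-11/8 + 0 + 21/8) = 5/8, so the E-coordinate is 1/8.
[DEG] = ½·((-1)·(0−(19/8)) + (-1)·(19/8−5) + 0·(5−0)) = ½·(19/8 + 21/8 + 0) = 5/2, so the F-coordinate is 1/2.
Check: 3/8 + 1/8 + 1/2 = 1.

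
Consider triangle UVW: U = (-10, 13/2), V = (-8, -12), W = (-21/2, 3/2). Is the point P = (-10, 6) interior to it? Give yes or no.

yes

Barycentric coordinates of P: (72/77, 1/77, 4/77).
The three coordinates are positive, positive, positive; a point is interior exactly when all three are positive.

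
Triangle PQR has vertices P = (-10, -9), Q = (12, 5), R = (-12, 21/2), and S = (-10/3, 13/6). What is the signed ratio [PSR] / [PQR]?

[PQR] = ½·((-10)·(5−(21/2)) + 12·(21/2−(-9)) + (-12)·(-9−5)) = ½·(55 + 234 + 168) = 457/2.
[PSR] = ½·((-10)·(13/6−(21/2)) + (-10/3)·(21/2−(-9)) + (-12)·(-9−(13/6))) = ½·(250/3 − 65 + 134) = 457/6, so the ratio is (457/6)/(457/2) = 1/3.

1/3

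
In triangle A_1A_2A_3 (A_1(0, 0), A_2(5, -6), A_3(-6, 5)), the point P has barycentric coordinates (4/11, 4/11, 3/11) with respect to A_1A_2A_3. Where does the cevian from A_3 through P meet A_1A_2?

(5/2, -3)

Line A_3P meets A_1A_2 where the A_3-coordinate vanishes; zeroing P's A_3-weight and renormalizing leaves A_1, A_2-weights 4/11 : 4/11 → (1/2, 1/2).
So Q = (1/2)·A_1 + (1/2)·A_2 = (5/2, -3).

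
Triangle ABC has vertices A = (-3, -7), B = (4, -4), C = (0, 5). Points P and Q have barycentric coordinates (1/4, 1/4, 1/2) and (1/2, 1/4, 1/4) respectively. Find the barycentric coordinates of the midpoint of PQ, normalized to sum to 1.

(3/8, 1/4, 3/8)

Since both coordinate triples sum to 1, the midpoint's barycentrics are the componentwise average.
(1/4+1/2)/2 = 3/8; similarly 1/4 and 3/8.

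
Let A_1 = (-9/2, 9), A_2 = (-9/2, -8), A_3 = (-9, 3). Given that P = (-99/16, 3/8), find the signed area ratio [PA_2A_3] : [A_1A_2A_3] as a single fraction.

1/4

[A_1A_2A_3] = ½·((-9/2)·(-8−3) + (-9/2)·(3−9) + (-9)·(9−(-8))) = ½·(99/2 + 27 − 153) = -153/4.
[PA_2A_3] = ½·((-99/16)·(-8−3) + (-9/2)·(3−(3/8)) + (-9)·(3/8−(-8))) = ½·(1089/16 − 189/16 − 603/8) = -153/16, so the ratio is (-153/16)/(-153/4) = 1/4.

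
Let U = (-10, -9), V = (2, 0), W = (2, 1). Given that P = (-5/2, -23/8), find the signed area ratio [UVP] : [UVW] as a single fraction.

1/2

[UVW] = ½·((-10)·(0−1) + 2·(1−(-9)) + 2·(-9−0)) = ½·(10 + 20 − 18) = 6.
[UVP] = ½·((-10)·(0−(-23/8)) + 2·(-23/8−(-9)) + (-5/2)·(-9−0)) = ½·(-115/4 + 49/4 + 45/2) = 3, so the ratio is 3/6 = 1/2.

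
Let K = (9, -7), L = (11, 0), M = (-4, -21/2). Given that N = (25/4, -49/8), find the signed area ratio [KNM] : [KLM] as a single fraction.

1/4

[KLM] = ½·(9·(0−(-21/2)) + 11·(-21/2−(-7)) + (-4)·(-7−0)) = ½·(189/2 − 77/2 + 28) = 42.
[KNM] = ½·(9·(-49/8−(-21/2)) + (25/4)·(-21/2−(-7)) + (-4)·(-7−(-49/8))) = ½·(315/8 − 175/8 + 7/2) = 21/2, so the ratio is (21/2)/42 = 1/4.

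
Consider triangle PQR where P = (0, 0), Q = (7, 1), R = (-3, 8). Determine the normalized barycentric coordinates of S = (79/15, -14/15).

(8/15, 2/3, -1/5)

Signed area of the reference triangle: [PQR] = ½·(0·(1−8) + 7·(8−0) + (-3)·(0−1)) = ½·(0 + 56 + 3) = 59/2.
[SQR] = ½·((79/15)·(1−8) + 7·(8−(-14/15)) + (-3)·(-14/15−1)) = ½·(-553/15 + 938/15 + 29/5) = 236/15, so the P-coordinate is (236/15)/(59/2) = 8/15.
[PSR] = ½·(0·(-14/15−8) + (79/15)·(8−0) + (-3)·(0−(-14/15))) = ½·(0 + 632/15 − 14/5) = 59/3, so the Q-coordinate is 2/3.
[PQS] = ½·(0·(1−(-14/15)) + 7·(-14/15−0) + (79/15)·(0−1)) = ½·(0 − 98/15 − 79/15) = -59/10, so the R-coordinate is -1/5.
Check: 8/15 + 2/3 − 1/5 = 1.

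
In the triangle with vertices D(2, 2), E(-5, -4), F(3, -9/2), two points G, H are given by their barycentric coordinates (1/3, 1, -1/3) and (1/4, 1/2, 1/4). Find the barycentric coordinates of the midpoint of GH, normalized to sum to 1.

Since both coordinate triples sum to 1, the midpoint's barycentrics are the componentwise average.
(1/3+1/4)/2 = 7/24; similarly 3/4 and -1/24.

(7/24, 3/4, -1/24)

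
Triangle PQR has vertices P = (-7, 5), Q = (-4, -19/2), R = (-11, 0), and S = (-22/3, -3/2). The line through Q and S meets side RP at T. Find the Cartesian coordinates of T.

Barycentric coordinates of S with respect to PQR: (1/3, 1/3, 1/3).
On side RP the Q-coordinate is zero; dropping S's Q-weight 1/3 and renormalizing the remaining 1/3 : 1/3 gives weights 1/2, 1/2 on R, P.
T = (1/2)·(-11, 0) + (1/2)·(-7, 5) = (-9, 5/2).

(-9, 5/2)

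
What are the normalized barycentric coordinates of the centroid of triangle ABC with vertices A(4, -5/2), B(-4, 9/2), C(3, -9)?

(1/3, 1/3, 1/3)

The centroid is the average of the vertices, so each weight is 1/3.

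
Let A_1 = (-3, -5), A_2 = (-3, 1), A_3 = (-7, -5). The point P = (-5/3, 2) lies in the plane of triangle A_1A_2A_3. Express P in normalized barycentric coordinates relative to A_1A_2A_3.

Signed area of the reference triangle: [A_1A_2A_3] = ½·((-3)·(1−(-5)) + (-3)·(-5−(-5)) + (-7)·(-5−1)) = ½·(-18 + 0 + 42) = 12.
[PA_2A_3] = ½·((-5/3)·(1−(-5)) + (-3)·(-5−2) + (-7)·(2−1)) = ½·(-10 + 21 − 7) = 2, so the A_1-coordinate is 2/12 = 1/6.
[A_1PA_3] = ½·((-3)·(2−(-5)) + (-5/3)·(-5−(-5)) + (-7)·(-5−2)) = ½·(-21 + 0 + 49) = 14, so the A_2-coordinate is 7/6.
[A_1A_2P] = ½·((-3)·(1−2) + (-3)·(2−(-5)) + (-5/3)·(-5−1)) = ½·(3 − 21 + 10) = -4, so the A_3-coordinate is -1/3.

(1/6, 7/6, -1/3)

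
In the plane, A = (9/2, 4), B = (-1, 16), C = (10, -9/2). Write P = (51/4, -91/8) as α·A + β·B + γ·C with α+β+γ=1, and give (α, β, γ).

Signed area of the reference triangle: [ABC] = ½·((9/2)·(16−(-9/2)) + (-1)·(-9/2−4) + 10·(4−16)) = ½·(369/4 + 17/2 − 120) = -77/8.
[PBC] = ½·((51/4)·(16−(-9/2)) + (-1)·(-9/2−(-91/8)) + 10·(-91/8−16)) = ½·(2091/8 − 55/8 − 1095/4) = -77/8, so the A-coordinate is (-77/8)/(-77/8) = 1.
[APC] = ½·((9/2)·(-91/8−(-9/2)) + (51/4)·(-9/2−4) + 10·(4−(-91/8))) = ½·(-495/16 − 867/8 + 615/4) = 231/32, so the B-coordinate is -3/4.
[ABP] = ½·((9/2)·(16−(-91/8)) + (-1)·(-91/8−4) + (51/4)·(4−16)) = ½·(1971/16 + 123/8 − 153) = -231/32, so the C-coordinate is 3/4.
Check: 1 − 3/4 + 3/4 = 1.

(1, -3/4, 3/4)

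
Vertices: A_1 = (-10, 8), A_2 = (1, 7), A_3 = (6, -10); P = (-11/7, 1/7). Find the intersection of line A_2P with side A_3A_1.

Barycentric coordinates of P with respect to A_1A_2A_3: (3/7, 1/7, 3/7).
On side A_3A_1 the A_2-coordinate is zero; dropping P's A_2-weight 1/7 and renormalizing the remaining 3/7 : 3/7 gives weights 1/2, 1/2 on A_3, A_1.
Q = (1/2)·(6, -10) + (1/2)·(-10, 8) = (-2, -1).

(-2, -1)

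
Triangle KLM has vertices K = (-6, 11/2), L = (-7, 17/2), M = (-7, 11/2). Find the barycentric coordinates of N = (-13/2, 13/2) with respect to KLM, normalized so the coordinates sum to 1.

Signed area of the reference triangle: [KLM] = ½·((-6)·(17/2−(11/2)) + (-7)·(11/2−(11/2)) + (-7)·(11/2−(17/2))) = ½·(-18 + 0 + 21) = 3/2.
[NLM] = ½·((-13/2)·(17/2−(11/2)) + (-7)·(11/2−(13/2)) + (-7)·(13/2−(17/2))) = ½·(-39/2 + 7 + 14) = 3/4, so the K-coordinate is (3/4)/(3/2) = 1/2.
[KNM] = ½·((-6)·(13/2−(11/2)) + (-13/2)·(11/2−(11/2)) + (-7)·(11/2−(13/2))) = ½·(-6 + 0 + 7) = 1/2, so the L-coordinate is 1/3.
[KLN] = ½·((-6)·(17/2−(13/2)) + (-7)·(13/2−(11/2)) + (-13/2)·(11/2−(17/2))) = ½·(-12 − 7 + 39/2) = 1/4, so the M-coordinate is 1/6.
Check: 1/2 + 1/3 + 1/6 = 1.

(1/2, 1/3, 1/6)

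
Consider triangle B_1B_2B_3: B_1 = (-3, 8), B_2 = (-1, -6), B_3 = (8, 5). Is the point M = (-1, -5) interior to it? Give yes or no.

yes

Barycentric coordinates of M: (9/148, 137/148, 1/74).
The three coordinates are positive, positive, positive; a point is interior exactly when all three are positive.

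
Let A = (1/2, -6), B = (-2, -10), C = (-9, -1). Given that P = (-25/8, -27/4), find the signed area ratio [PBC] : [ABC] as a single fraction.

[ABC] = ½·((1/2)·(-10−(-1)) + (-2)·(-1−(-6)) + (-9)·(-6−(-10))) = ½·(-9/2 − 10 − 36) = -101/4.
[PBC] = ½·((-25/8)·(-10−(-1)) + (-2)·(-1−(-27/4)) + (-9)·(-27/4−(-10))) = ½·(225/8 − 23/2 − 117/4) = -101/16, so the ratio is (-101/16)/(-101/4) = 1/4.

1/4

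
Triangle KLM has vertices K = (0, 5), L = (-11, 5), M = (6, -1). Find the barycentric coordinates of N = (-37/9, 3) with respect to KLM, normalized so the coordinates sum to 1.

Signed area of the reference triangle: [KLM] = ½·(0·(5−(-1)) + (-11)·(-1−5) + 6·(5−5)) = ½·(0 + 66 + 0) = 33.
[NLM] = ½·((-37/9)·(5−(-1)) + (-11)·(-1−3) + 6·(3−5)) = ½·(-74/3 + 44 − 12) = 11/3, so the K-coordinate is (11/3)/33 = 1/9.
[KNM] = ½·(0·(3−(-1)) + (-37/9)·(-1−5) + 6·(5−3)) = ½·(0 + 74/3 + 12) = 55/3, so the L-coordinate is 5/9.
[KLN] = ½·(0·(5−3) + (-11)·(3−5) + (-37/9)·(5−5)) = ½·(0 + 22 + 0) = 11, so the M-coordinate is 1/3.
Check: 1/9 + 5/9 + 1/3 = 1.

(1/9, 5/9, 1/3)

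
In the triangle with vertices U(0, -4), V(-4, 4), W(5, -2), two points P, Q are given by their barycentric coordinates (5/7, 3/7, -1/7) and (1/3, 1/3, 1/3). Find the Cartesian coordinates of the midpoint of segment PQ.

(-22/21, -16/21)

Barycentric coordinates of the midpoint are the average: (11/21, 8/21, 2/21).
Converting: (11/21)·U + (8/21)·V + (2/21)·W = (-22/21, -16/21).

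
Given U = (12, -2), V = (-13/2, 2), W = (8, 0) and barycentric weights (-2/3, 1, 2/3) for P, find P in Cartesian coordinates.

P = (-2/3)·U + 1·V + (2/3)·W.
x-coordinate: (-2/3)·12 + 1·(-13/2) + (2/3)·8 = -55/6.
y-coordinate: (-2/3)·(-2) + 1·2 + (2/3)·0 = 10/3.

(-55/6, 10/3)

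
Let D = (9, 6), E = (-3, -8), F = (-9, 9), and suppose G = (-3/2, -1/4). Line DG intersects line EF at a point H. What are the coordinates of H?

Barycentric coordinates of G with respect to DEF: (1/4, 1/2, 1/4).
On side EF the D-coordinate is zero; dropping G's D-weight 1/4 and renormalizing the remaining 1/2 : 1/4 gives weights 2/3, 1/3 on E, F.
H = (2/3)·(-3, -8) + (1/3)·(-9, 9) = (-5, -7/3).

(-5, -7/3)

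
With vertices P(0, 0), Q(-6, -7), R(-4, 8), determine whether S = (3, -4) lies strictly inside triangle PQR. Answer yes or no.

no

Barycentric coordinates of S: (129/76, -2/19, -45/76).
The three coordinates are positive, negative, negative; a point is interior exactly when all three are positive.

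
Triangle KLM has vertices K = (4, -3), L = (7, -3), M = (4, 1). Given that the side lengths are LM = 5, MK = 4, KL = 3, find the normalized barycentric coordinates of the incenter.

The incenter has barycentric coordinates proportional to the opposite side lengths: (5 : 4 : 3).
Normalizing by 5+4+3 = 12 gives (5/12, 1/3, 1/4).

(5/12, 1/3, 1/4)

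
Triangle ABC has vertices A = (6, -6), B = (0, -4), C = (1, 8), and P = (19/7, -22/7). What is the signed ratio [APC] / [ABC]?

3/7

[ABC] = ½·(6·(-4−8) + 0·(8−(-6)) + 1·(-6−(-4))) = ½·(-72 + 0 − 2) = -37.
[APC] = ½·(6·(-22/7−8) + (19/7)·(8−(-6)) + 1·(-6−(-22/7))) = ½·(-468/7 + 38 − 20/7) = -111/7, so the ratio is (-111/7)/(-37) = 3/7.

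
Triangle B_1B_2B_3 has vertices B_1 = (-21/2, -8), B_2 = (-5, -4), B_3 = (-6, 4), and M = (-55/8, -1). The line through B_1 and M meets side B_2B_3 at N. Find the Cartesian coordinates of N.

(-17/3, 4/3)

Barycentric coordinates of M with respect to B_1B_2B_3: (1/4, 1/4, 1/2).
On side B_2B_3 the B_1-coordinate is zero; dropping M's B_1-weight 1/4 and renormalizing the remaining 1/4 : 1/2 gives weights 1/3, 2/3 on B_2, B_3.
N = (1/3)·(-5, -4) + (2/3)·(-6, 4) = (-17/3, 4/3).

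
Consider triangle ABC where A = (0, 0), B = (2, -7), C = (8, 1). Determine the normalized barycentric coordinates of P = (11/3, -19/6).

Signed area of the reference triangle: [ABC] = ½·(0·(-7−1) + 2·(1−0) + 8·(0−(-7))) = ½·(0 + 2 + 56) = 29.
[PBC] = ½·((11/3)·(-7−1) + 2·(1−(-19/6)) + 8·(-19/6−(-7))) = ½·(-88/3 + 25/3 + 92/3) = 29/6, so the A-coordinate is (29/6)/29 = 1/6.
[APC] = ½·(0·(-19/6−1) + (11/3)·(1−0) + 8·(0−(-19/6))) = ½·(0 + 11/3 + 76/3) = 29/2, so the B-coordinate is 1/2.
[ABP] = ½·(0·(-7−(-19/6)) + 2·(-19/6−0) + (11/3)·(0−(-7))) = ½·(0 − 19/3 + 77/3) = 29/3, so the C-coordinate is 1/3.
Check: 1/6 + 1/2 + 1/3 = 1.

(1/6, 1/2, 1/3)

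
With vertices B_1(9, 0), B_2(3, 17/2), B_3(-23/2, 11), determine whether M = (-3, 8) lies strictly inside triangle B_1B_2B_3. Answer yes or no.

yes

Barycentric coordinates of M: (89/433, 128/433, 216/433).
The three coordinates are positive, positive, positive; a point is interior exactly when all three are positive.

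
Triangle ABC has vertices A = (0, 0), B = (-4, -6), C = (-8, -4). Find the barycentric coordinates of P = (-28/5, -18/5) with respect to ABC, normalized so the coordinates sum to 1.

Signed area of the reference triangle: [ABC] = ½·(0·(-6−(-4)) + (-4)·(-4−0) + (-8)·(0−(-6))) = ½·(0 + 16 − 48) = -16.
[PBC] = ½·((-28/5)·(-6−(-4)) + (-4)·(-4−(-18/5)) + (-8)·(-18/5−(-6))) = ½·(56/5 + 8/5 − 96/5) = -16/5, so the A-coordinate is (-16/5)/(-16) = 1/5.
[APC] = ½·(0·(-18/5−(-4)) + (-28/5)·(-4−0) + (-8)·(0−(-18/5))) = ½·(0 + 112/5 − 144/5) = -16/5, so the B-coordinate is 1/5.
[ABP] = ½·(0·(-6−(-18/5)) + (-4)·(-18/5−0) + (-28/5)·(0−(-6))) = ½·(0 + 72/5 − 168/5) = -48/5, so the C-coordinate is 3/5.
Check: 1/5 + 1/5 + 3/5 = 1.

(1/5, 1/5, 3/5)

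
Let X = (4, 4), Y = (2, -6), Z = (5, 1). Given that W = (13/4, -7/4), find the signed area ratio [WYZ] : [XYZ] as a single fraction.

[XYZ] = ½·(4·(-6−1) + 2·(1−4) + 5·(4−(-6))) = ½·(-28 − 6 + 50) = 8.
[WYZ] = ½·((13/4)·(-6−1) + 2·(1−(-7/4)) + 5·(-7/4−(-6))) = ½·(-91/4 + 11/2 + 85/4) = 2, so the ratio is 2/8 = 1/4.

1/4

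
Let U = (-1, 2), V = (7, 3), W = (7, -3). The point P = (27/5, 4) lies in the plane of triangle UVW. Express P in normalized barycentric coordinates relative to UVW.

Signed area of the reference triangle: [UVW] = ½·((-1)·(3−(-3)) + 7·(-3−2) + 7·(2−3)) = ½·(-6 − 35 − 7) = -24.
[PVW] = ½·((27/5)·(3−(-3)) + 7·(-3−4) + 7·(4−3)) = ½·(162/5 − 49 + 7) = -24/5, so the U-coordinate is (-24/5)/(-24) = 1/5.
[UPW] = ½·((-1)·(4−(-3)) + (27/5)·(-3−2) + 7·(2−4)) = ½·(-7 − 27 − 14) = -24, so the V-coordinate is 1.
[UVP] = ½·((-1)·(3−4) + 7·(4−2) + (27/5)·(2−3)) = ½·(1 + 14 − 27/5) = 24/5, so the W-coordinate is -1/5.

(1/5, 1, -1/5)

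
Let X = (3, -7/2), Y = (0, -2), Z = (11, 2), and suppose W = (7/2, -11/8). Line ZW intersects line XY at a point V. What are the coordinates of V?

(1, -5/2)

Barycentric coordinates of W with respect to XYZ: (1/4, 1/2, 1/4).
On side XY the Z-coordinate is zero; dropping W's Z-weight 1/4 and renormalizing the remaining 1/4 : 1/2 gives weights 1/3, 2/3 on X, Y.
V = (1/3)·(3, -7/2) + (2/3)·(0, -2) = (1, -5/2).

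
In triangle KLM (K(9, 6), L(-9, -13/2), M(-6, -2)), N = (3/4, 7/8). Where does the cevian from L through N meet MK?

Barycentric coordinates of N with respect to KLM: (1/2, 1/4, 1/4).
On side MK the L-coordinate is zero; dropping N's L-weight 1/4 and renormalizing the remaining 1/4 : 1/2 gives weights 1/3, 2/3 on M, K.
J = (1/3)·(-6, -2) + (2/3)·(9, 6) = (4, 10/3).

(4, 10/3)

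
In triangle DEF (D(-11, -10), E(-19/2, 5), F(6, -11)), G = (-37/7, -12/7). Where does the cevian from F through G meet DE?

(-49/5, 2)

Barycentric coordinates of G with respect to DEF: (1/7, 4/7, 2/7).
On side DE the F-coordinate is zero; dropping G's F-weight 2/7 and renormalizing the remaining 1/7 : 4/7 gives weights 1/5, 4/5 on D, E.
H = (1/5)·(-11, -10) + (4/5)·(-19/2, 5) = (-49/5, 2).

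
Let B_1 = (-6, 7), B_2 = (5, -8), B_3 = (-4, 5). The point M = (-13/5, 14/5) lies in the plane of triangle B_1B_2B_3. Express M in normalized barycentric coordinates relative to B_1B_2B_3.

(1/5, 1/5, 3/5)

Signed area of the reference triangle: [B_1B_2B_3] = ½·((-6)·(-8−5) + 5·(5−7) + (-4)·(7−(-8))) = ½·(78 − 10 − 60) = 4.
[MB_2B_3] = ½·((-13/5)·(-8−5) + 5·(5−(14/5)) + (-4)·(14/5−(-8))) = ½·(169/5 + 11 − 216/5) = 4/5, so the B_1-coordinate is (4/5)/4 = 1/5.
[B_1MB_3] = ½·((-6)·(14/5−5) + (-13/5)·(5−7) + (-4)·(7−(14/5))) = ½·(66/5 + 26/5 − 84/5) = 4/5, so the B_2-coordinate is 1/5.
[B_1B_2M] = ½·((-6)·(-8−(14/5)) + 5·(14/5−7) + (-13/5)·(7−(-8))) = ½·(324/5 − 21 − 39) = 12/5, so the B_3-coordinate is 3/5.
Check: 1/5 + 1/5 + 3/5 = 1.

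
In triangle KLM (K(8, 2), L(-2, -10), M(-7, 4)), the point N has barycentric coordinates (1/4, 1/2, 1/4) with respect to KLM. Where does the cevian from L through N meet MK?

(1/2, 3)

Line LN meets MK where the L-coordinate vanishes; zeroing N's L-weight and renormalizing leaves M, K-weights 1/4 : 1/4 → (1/2, 1/2).
So J = (1/2)·M + (1/2)·K = (1/2, 3).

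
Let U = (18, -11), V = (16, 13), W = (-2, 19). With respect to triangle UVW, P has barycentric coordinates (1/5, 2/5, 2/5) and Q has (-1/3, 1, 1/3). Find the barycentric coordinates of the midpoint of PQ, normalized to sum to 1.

Since both coordinate triples sum to 1, the midpoint's barycentrics are the componentwise average.
(1/5+-1/3)/2 = -1/15; similarly 7/10 and 11/30.

(-1/15, 7/10, 11/30)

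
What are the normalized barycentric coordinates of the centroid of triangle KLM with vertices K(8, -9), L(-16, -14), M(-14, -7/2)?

(1/3, 1/3, 1/3)

The centroid is the average of the vertices, so each weight is 1/3.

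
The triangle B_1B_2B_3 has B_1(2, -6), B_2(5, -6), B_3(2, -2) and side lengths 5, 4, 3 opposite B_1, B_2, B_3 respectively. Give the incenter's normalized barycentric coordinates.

(5/12, 1/3, 1/4)

The incenter has barycentric coordinates proportional to the opposite side lengths: (5 : 4 : 3).
Normalizing by 5+4+3 = 12 gives (5/12, 1/3, 1/4).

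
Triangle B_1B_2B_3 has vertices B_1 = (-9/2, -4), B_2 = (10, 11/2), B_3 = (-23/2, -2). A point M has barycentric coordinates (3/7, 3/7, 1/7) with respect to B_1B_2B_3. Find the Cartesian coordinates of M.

(5/7, 5/14)

M = (3/7)·B_1 + (3/7)·B_2 + (1/7)·B_3.
x-coordinate: (3/7)·(-9/2) + (3/7)·10 + (1/7)·(-23/2) = 5/7.
y-coordinate: (3/7)·(-4) + (3/7)·(11/2) + (1/7)·(-2) = 5/14.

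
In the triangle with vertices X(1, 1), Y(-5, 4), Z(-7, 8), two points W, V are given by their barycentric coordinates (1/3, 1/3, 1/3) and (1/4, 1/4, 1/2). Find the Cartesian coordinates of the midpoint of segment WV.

(-49/12, 115/24)

Barycentric coordinates of the midpoint are the average: (7/24, 7/24, 5/12).
Converting: (7/24)·X + (7/24)·Y + (5/12)·Z = (-49/12, 115/24).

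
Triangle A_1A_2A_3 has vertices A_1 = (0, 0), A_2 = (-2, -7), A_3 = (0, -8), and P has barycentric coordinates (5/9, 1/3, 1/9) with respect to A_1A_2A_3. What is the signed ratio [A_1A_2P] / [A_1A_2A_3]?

The signed ratio [A_1A_2P]/[A_1A_2A_3] equals the barycentric coordinate of P at vertex A_3, which is 1/9.

1/9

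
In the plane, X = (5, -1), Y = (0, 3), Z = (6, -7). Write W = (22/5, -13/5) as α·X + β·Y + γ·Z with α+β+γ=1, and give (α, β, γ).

(2/5, 1/5, 2/5)

Signed area of the reference triangle: [XYZ] = ½·(5·(3−(-7)) + 0·(-7−(-1)) + 6·(-1−3)) = ½·(50 + 0 − 24) = 13.
[WYZ] = ½·((22/5)·(3−(-7)) + 0·(-7−(-13/5)) + 6·(-13/5−3)) = ½·(44 + 0 − 168/5) = 26/5, so the X-coordinate is (26/5)/13 = 2/5.
[XWZ] = ½·(5·(-13/5−(-7)) + (22/5)·(-7−(-1)) + 6·(-1−(-13/5))) = ½·(22 − 132/5 + 48/5) = 13/5, so the Y-coordinate is 1/5.
[XYW] = ½·(5·(3−(-13/5)) + 0·(-13/5−(-1)) + (22/5)·(-1−3)) = ½·(28 + 0 − 88/5) = 26/5, so the Z-coordinate is 2/5.
Check: 2/5 + 1/5 + 2/5 = 1.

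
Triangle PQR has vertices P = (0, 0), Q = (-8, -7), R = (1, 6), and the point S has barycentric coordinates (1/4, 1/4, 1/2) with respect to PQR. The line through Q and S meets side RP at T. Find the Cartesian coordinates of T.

Line QS meets RP where the Q-coordinate vanishes; zeroing S's Q-weight and renormalizing leaves R, P-weights 1/2 : 1/4 → (2/3, 1/3).
So T = (2/3)·R + (1/3)·P = (2/3, 4).

(2/3, 4)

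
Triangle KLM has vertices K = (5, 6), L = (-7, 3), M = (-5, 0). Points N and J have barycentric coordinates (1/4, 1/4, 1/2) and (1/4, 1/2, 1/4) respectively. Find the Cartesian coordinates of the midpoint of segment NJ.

Barycentric coordinates of the midpoint are the average: (1/4, 3/8, 3/8).
Converting: (1/4)·K + (3/8)·L + (3/8)·M = (-13/4, 21/8).

(-13/4, 21/8)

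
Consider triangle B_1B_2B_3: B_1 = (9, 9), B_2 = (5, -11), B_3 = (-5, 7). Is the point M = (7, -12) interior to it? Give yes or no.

Barycentric coordinates of M: (13/136, 145/136, -11/68).
The three coordinates are positive, positive, negative; a point is interior exactly when all three are positive.

no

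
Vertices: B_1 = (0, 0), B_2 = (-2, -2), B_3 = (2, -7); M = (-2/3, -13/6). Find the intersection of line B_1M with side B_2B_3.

(-1, -13/4)

Barycentric coordinates of M with respect to B_1B_2B_3: (1/3, 1/2, 1/6).
On side B_2B_3 the B_1-coordinate is zero; dropping M's B_1-weight 1/3 and renormalizing the remaining 1/2 : 1/6 gives weights 3/4, 1/4 on B_2, B_3.
N = (3/4)·(-2, -2) + (1/4)·(2, -7) = (-1, -13/4).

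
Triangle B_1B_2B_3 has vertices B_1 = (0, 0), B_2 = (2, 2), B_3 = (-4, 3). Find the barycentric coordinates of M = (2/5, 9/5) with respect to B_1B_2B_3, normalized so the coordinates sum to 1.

(1/5, 3/5, 1/5)

Signed area of the reference triangle: [B_1B_2B_3] = ½·(0·(2−3) + 2·(3−0) + (-4)·(0−2)) = ½·(0 + 6 + 8) = 7.
[MB_2B_3] = ½·((2/5)·(2−3) + 2·(3−(9/5)) + (-4)·(9/5−2)) = ½·(-2/5 + 12/5 + 4/5) = 7/5, so the B_1-coordinate is (7/5)/7 = 1/5.
[B_1MB_3] = ½·(0·(9/5−3) + (2/5)·(3−0) + (-4)·(0−(9/5))) = ½·(0 + 6/5 + 36/5) = 21/5, so the B_2-coordinate is 3/5.
[B_1B_2M] = ½·(0·(2−(9/5)) + 2·(9/5−0) + (2/5)·(0−2)) = ½·(0 + 18/5 − 4/5) = 7/5, so the B_3-coordinate is 1/5.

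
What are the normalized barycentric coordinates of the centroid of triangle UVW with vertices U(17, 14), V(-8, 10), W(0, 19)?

(1/3, 1/3, 1/3)

The centroid is the average of the vertices, so each weight is 1/3.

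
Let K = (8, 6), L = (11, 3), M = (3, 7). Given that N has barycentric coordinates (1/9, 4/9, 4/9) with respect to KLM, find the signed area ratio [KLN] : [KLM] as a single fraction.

4/9

The signed ratio [KLN]/[KLM] equals the barycentric coordinate of N at vertex M, which is 4/9.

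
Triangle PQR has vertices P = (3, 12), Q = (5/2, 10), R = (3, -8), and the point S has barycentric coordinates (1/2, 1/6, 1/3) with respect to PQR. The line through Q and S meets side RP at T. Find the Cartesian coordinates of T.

Line QS meets RP where the Q-coordinate vanishes; zeroing S's Q-weight and renormalizing leaves R, P-weights 1/3 : 1/2 → (2/5, 3/5).
So T = (2/5)·R + (3/5)·P = (3, 4).

(3, 4)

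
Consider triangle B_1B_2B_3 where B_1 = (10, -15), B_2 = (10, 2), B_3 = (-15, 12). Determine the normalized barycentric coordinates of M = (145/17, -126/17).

(10/17, 6/17, 1/17)

Signed area of the reference triangle: [B_1B_2B_3] = ½·(10·(2−12) + 10·(12−(-15)) + (-15)·(-15−2)) = ½·(-100 + 270 + 255) = 425/2.
[MB_2B_3] = ½·((145/17)·(2−12) + 10·(12−(-126/17)) + (-15)·(-126/17−2)) = ½·(-1450/17 + 3300/17 + 2400/17) = 125, so the B_1-coordinate is 125/(425/2) = 10/17.
[B_1MB_3] = ½·(10·(-126/17−12) + (145/17)·(12−(-15)) + (-15)·(-15−(-126/17))) = ½·(-3300/17 + 3915/17 + 1935/17) = 75, so the B_2-coordinate is 6/17.
[B_1B_2M] = ½·(10·(2−(-126/17)) + 10·(-126/17−(-15)) + (145/17)·(-15−2)) = ½·(1600/17 + 1290/17 − 145) = 25/2, so the B_3-coordinate is 1/17.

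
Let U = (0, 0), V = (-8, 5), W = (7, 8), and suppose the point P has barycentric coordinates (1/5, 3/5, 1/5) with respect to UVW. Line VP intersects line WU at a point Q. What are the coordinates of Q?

Line VP meets WU where the V-coordinate vanishes; zeroing P's V-weight and renormalizing leaves W, U-weights 1/5 : 1/5 → (1/2, 1/2).
So Q = (1/2)·W + (1/2)·U = (7/2, 4).

(7/2, 4)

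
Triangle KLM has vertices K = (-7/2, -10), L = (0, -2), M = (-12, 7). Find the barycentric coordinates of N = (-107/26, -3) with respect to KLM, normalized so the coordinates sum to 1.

Signed area of the reference triangle: [KLM] = ½·((-7/2)·(-2−7) + 0·(7−(-10)) + (-12)·(-10−(-2))) = ½·(63/2 + 0 + 96) = 255/4.
[NLM] = ½·((-107/26)·(-2−7) + 0·(7−(-3)) + (-12)·(-3−(-2))) = ½·(963/26 + 0 + 12) = 1275/52, so the K-coordinate is (1275/52)/(255/4) = 5/13.
[KNM] = ½·((-7/2)·(-3−7) + (-107/26)·(7−(-10)) + (-12)·(-10−(-3))) = ½·(35 − 1819/26 + 84) = 1275/52, so the L-coordinate is 5/13.
[KLN] = ½·((-7/2)·(-2−(-3)) + 0·(-3−(-10)) + (-107/26)·(-10−(-2))) = ½·(-7/2 + 0 + 428/13) = 765/52, so the M-coordinate is 3/13.
Check: 5/13 + 5/13 + 3/13 = 1.

(5/13, 5/13, 3/13)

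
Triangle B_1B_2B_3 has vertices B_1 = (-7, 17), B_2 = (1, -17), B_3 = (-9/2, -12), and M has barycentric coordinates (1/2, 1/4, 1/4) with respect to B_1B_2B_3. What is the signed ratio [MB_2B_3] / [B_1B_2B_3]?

1/2

The signed ratio [MB_2B_3]/[B_1B_2B_3] equals the barycentric coordinate of M at vertex B_1, which is 1/2.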